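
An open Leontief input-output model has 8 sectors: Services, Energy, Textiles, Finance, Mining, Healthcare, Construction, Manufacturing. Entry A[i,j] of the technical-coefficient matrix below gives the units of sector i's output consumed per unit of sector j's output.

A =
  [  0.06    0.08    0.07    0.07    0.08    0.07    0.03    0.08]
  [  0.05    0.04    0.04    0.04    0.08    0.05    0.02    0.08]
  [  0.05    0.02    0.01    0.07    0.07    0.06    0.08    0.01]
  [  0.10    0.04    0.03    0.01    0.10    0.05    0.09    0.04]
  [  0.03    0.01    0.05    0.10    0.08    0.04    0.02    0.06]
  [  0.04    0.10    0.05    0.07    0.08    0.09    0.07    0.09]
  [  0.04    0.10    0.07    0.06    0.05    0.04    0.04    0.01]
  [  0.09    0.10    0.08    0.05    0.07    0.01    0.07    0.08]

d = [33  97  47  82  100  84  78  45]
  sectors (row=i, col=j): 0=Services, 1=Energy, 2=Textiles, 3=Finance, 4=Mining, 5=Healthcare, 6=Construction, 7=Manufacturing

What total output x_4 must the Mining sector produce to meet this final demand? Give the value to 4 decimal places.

Form M = I − A:
  [  0.94   -0.08   -0.07   -0.07   -0.08   -0.07   -0.03   -0.08]
  [ -0.05    0.96   -0.04   -0.04   -0.08   -0.05   -0.02   -0.08]
  [ -0.05   -0.02    0.99   -0.07   -0.07   -0.06   -0.08   -0.01]
  [ -0.10   -0.04   -0.03    0.99   -0.10   -0.05   -0.09   -0.04]
  [ -0.03   -0.01   -0.05   -0.10    0.92   -0.04   -0.02   -0.06]
  [ -0.04   -0.10   -0.05   -0.07   -0.08    0.91   -0.07   -0.09]
  [ -0.04   -0.10   -0.07   -0.06   -0.05   -0.04    0.96   -0.01]
  [ -0.09   -0.10   -0.08   -0.05   -0.07   -0.01   -0.07    0.92]
Leontief inverse L = M⁻¹:
  [  1.1184    0.1384    0.1197    0.1297    0.1580    0.1207    0.0822    0.1392]
  [  0.0936    1.0843    0.0786    0.0859    0.1380    0.0867    0.0584    0.1251]
  [  0.0882    0.0620    1.0453    0.1112    0.1229    0.0962    0.1147    0.0479]
  [  0.1455    0.0923    0.0757    1.0650    0.1641    0.0936    0.1294    0.0891]
  [  0.0740    0.0503    0.0852    0.1422    1.1372    0.0756    0.0603    0.1001]
  [  0.1029    0.1666    0.1056    0.1345    0.1642    1.1448    0.1263    0.1545]
  [  0.0816    0.1402    0.1043    0.1032    0.1078    0.0792    1.0773    0.0514]
  [  0.1481    0.1581    0.1308    0.1097    0.1466    0.0589    0.1193    1.1364]
Total output x = L · d:
  x_0 = 1.1184·33 + 0.1384·97 + 0.1197·47 + 0.1297·82 + 0.1580·100 + 0.1207·84 + 0.0822·78 + 0.1392·45 = 105.2136
  x_1 = 0.0936·33 + 1.0843·97 + 0.0786·47 + 0.0859·82 + 0.1380·100 + 0.0867·84 + 0.0584·78 + 0.1251·45 = 150.2679
  x_2 = 0.0882·33 + 0.0620·97 + 1.0453·47 + 0.1112·82 + 0.1229·100 + 0.0962·84 + 0.1147·78 + 0.0479·45 = 98.6464
  x_3 = 0.1455·33 + 0.0923·97 + 0.0757·47 + 1.0650·82 + 0.1641·100 + 0.0936·84 + 0.1294·78 + 0.0891·45 = 143.0197
  x_4 = 0.0740·33 + 0.0503·97 + 0.0852·47 + 0.1422·82 + 1.1372·100 + 0.0756·84 + 0.0603·78 + 0.1001·45 = 152.2655
  x_5 = 0.1029·33 + 0.1666·97 + 0.1056·47 + 0.1345·82 + 0.1642·100 + 1.1448·84 + 0.1263·78 + 0.1545·45 = 164.9315
  x_6 = 0.0816·33 + 0.1402·97 + 0.1043·47 + 0.1032·82 + 0.1078·100 + 0.0792·84 + 1.0773·78 + 0.0514·45 = 133.4234
  x_7 = 0.1481·33 + 0.1581·97 + 0.1308·47 + 0.1097·82 + 0.1466·100 + 0.0589·84 + 0.1193·78 + 1.1364·45 = 115.4199

152.2655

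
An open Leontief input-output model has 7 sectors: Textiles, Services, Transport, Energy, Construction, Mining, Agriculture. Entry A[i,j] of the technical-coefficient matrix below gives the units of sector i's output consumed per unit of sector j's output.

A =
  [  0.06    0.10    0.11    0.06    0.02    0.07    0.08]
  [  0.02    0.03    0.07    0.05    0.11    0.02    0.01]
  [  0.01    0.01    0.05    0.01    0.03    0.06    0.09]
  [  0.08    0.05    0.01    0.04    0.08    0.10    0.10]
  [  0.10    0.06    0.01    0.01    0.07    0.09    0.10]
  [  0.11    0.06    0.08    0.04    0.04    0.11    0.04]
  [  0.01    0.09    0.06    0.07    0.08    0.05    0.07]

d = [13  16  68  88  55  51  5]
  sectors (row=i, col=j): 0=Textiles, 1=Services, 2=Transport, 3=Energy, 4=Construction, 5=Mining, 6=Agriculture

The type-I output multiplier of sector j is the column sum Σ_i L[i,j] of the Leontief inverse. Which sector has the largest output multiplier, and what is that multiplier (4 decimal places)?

Form M = I − A:
  [  0.94   -0.10   -0.11   -0.06   -0.02   -0.07   -0.08]
  [ -0.02    0.97   -0.07   -0.05   -0.11   -0.02   -0.01]
  [ -0.01   -0.01    0.95   -0.01   -0.03   -0.06   -0.09]
  [ -0.08   -0.05   -0.01    0.96   -0.08   -0.10   -0.10]
  [ -0.10   -0.06   -0.01   -0.01    0.93   -0.09   -0.10]
  [ -0.11   -0.06   -0.08   -0.04   -0.04    0.89   -0.04]
  [ -0.01   -0.09   -0.06   -0.07   -0.08   -0.05    0.93]
Leontief inverse L = M⁻¹:
  [  1.1003    0.1446    0.1589    0.0938    0.0709    0.1258    0.1347]
  [  0.0517    1.0577    0.0942    0.0669    0.1418    0.0588    0.0499]
  [  0.0326    0.0362    1.0753    0.0283    0.0564    0.0915    0.1203]
  [  0.1282    0.1013    0.0581    1.0748    0.1291    0.1587    0.1540]
  [  0.1439    0.1096    0.0585    0.0439    1.1161    0.1440    0.1501]
  [  0.1569    0.1077    0.1322    0.0733    0.0851    1.1694    0.0948]
  [  0.0494    0.1291    0.0967    0.0979    0.1284    0.1002    1.1189]
Total output x = L · d:
  x_0 = 1.1003·13 + 0.1446·16 + 0.1589·68 + 0.0938·88 + 0.0709·55 + 0.1258·51 + 0.1347·5 = 46.6611
  x_1 = 0.0517·13 + 1.0577·16 + 0.0942·68 + 0.0669·88 + 0.1418·55 + 0.0588·51 + 0.0499·5 = 40.9398
  x_2 = 0.0326·13 + 0.0362·16 + 1.0753·68 + 0.0283·88 + 0.0564·55 + 0.0915·51 + 0.1203·5 = 84.9815
  x_3 = 0.1282·13 + 0.1013·16 + 0.0581·68 + 1.0748·88 + 0.1291·55 + 0.1587·51 + 0.1540·5 = 117.7836
  x_4 = 0.1439·13 + 0.1096·16 + 0.0585·68 + 0.0439·88 + 1.1161·55 + 0.1440·51 + 0.1501·5 = 80.9433
  x_5 = 0.1569·13 + 0.1077·16 + 0.1322·68 + 0.0733·88 + 0.0851·55 + 1.1694·51 + 0.0948·5 = 84.0038
  x_6 = 0.0494·13 + 0.1291·16 + 0.0967·68 + 0.0979·88 + 0.1284·55 + 0.1002·51 + 1.1189·5 = 35.6673
Output multipliers (column sums of L):
  Textiles: 1.6629
  Services: 1.6862
  Transport: 1.6740
  Energy: 1.4788
  Construction: 1.7280
  Mining: 1.8484
  Agriculture: 1.8228

Mining (1.8484)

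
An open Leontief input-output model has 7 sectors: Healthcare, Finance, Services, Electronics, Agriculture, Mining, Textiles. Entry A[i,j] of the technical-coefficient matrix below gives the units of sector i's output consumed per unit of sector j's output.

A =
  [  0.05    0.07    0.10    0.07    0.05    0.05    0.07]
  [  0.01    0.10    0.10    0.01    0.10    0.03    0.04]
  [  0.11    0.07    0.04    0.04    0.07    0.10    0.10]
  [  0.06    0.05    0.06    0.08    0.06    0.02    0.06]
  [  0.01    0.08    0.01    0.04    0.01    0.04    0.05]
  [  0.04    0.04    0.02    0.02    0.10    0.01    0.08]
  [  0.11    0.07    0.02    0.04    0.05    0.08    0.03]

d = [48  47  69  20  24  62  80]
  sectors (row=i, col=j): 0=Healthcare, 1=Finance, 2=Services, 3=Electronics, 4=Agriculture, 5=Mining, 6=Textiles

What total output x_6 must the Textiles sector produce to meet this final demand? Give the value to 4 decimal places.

Form M = I − A:
  [  0.95   -0.07   -0.10   -0.07   -0.05   -0.05   -0.07]
  [ -0.01    0.90   -0.10   -0.01   -0.10   -0.03   -0.04]
  [ -0.11   -0.07    0.96   -0.04   -0.07   -0.10   -0.10]
  [ -0.06   -0.05   -0.06    0.92   -0.06   -0.02   -0.06]
  [ -0.01   -0.08   -0.01   -0.04    0.99   -0.04   -0.05]
  [ -0.04   -0.04   -0.02   -0.02   -0.10    0.99   -0.08]
  [ -0.11   -0.07   -0.02   -0.04   -0.05   -0.08    0.97]
Leontief inverse L = M⁻¹:
  [  1.0947    0.1234    0.1386    0.1020    0.0986    0.0885    0.1171]
  [  0.0424    1.1476    0.1304    0.0322    0.1395    0.0627    0.0782]
  [  0.1563    0.1296    1.0835    0.0754    0.1239    0.1400    0.1509]
  [  0.0965    0.0951    0.0934    1.1091    0.0985    0.0515    0.0984]
  [  0.0297    0.1080    0.0312    0.0542    1.0373    0.0567    0.0713]
  [  0.0655    0.0761    0.0424    0.0403    0.1263    1.0345    0.1066]
  [  0.1413    0.1152    0.0564    0.0673    0.0918    0.1078    1.0695]
Total output x = L · d:
  x_0 = 1.0947·48 + 0.1234·47 + 0.1386·69 + 0.1020·20 + 0.0986·24 + 0.0885·62 + 0.1171·80 = 87.1674
  x_1 = 0.0424·48 + 1.1476·47 + 0.1304·69 + 0.0322·20 + 0.1395·24 + 0.0627·62 + 0.0782·80 = 79.0976
  x_2 = 0.1563·48 + 0.1296·47 + 1.0835·69 + 0.0754·20 + 0.1239·24 + 0.1400·62 + 0.1509·80 = 113.5883
  x_3 = 0.0965·48 + 0.0951·47 + 0.0934·69 + 1.1091·20 + 0.0985·24 + 0.0515·62 + 0.0984·80 = 51.1606
  x_4 = 0.0297·48 + 0.1080·47 + 0.0312·69 + 0.0542·20 + 1.0373·24 + 0.0567·62 + 0.0713·80 = 43.8604
  x_5 = 0.0655·48 + 0.0761·47 + 0.0424·69 + 0.0403·20 + 0.1263·24 + 1.0345·62 + 0.1066·80 = 86.1438
  x_6 = 0.1413·48 + 0.1152·47 + 0.0564·69 + 0.0673·20 + 0.0918·24 + 0.1078·62 + 1.0695·80 = 111.8845

111.8845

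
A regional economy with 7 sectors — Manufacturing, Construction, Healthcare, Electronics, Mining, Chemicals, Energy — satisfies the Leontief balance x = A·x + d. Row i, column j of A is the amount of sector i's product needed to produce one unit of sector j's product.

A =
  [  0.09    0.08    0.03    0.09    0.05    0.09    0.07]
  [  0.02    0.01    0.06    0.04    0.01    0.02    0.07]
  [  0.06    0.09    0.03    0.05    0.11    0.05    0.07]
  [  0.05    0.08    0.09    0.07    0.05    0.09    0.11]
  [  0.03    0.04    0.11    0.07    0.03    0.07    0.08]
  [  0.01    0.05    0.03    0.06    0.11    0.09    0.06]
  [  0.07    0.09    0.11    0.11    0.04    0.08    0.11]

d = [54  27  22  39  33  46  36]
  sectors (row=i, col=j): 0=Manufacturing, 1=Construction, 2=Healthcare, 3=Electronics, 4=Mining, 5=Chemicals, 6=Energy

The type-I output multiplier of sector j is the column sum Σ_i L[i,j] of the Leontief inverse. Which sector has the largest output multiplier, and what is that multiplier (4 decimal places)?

Form M = I − A:
  [  0.91   -0.08   -0.03   -0.09   -0.05   -0.09   -0.07]
  [ -0.02    0.99   -0.06   -0.04   -0.01   -0.02   -0.07]
  [ -0.06   -0.09    0.97   -0.05   -0.11   -0.05   -0.07]
  [ -0.05   -0.08   -0.09    0.93   -0.05   -0.09   -0.11]
  [ -0.03   -0.04   -0.11   -0.07    0.97   -0.07   -0.08]
  [ -0.01   -0.05   -0.03   -0.06   -0.11    0.91   -0.06]
  [ -0.07   -0.09   -0.11   -0.11   -0.04   -0.08    0.89]
Leontief inverse L = M⁻¹:
  [  1.1328    0.1376    0.0909    0.1554    0.1018    0.1561    0.1460]
  [  0.0430    1.0417    0.0906    0.0728    0.0373    0.0517    0.1083]
  [  0.0978    0.1400    1.0892    0.1090    0.1535    0.1074    0.1389]
  [  0.0964    0.1442    0.1569    1.1405    0.1091    0.1595    0.1928]
  [  0.0680    0.0939    0.1627    0.1262    1.0807    0.1263    0.1468]
  [  0.0408    0.0950    0.0841    0.1123    0.1531    1.1433    0.1220]
  [  0.1242    0.1640    0.1852    0.1898    0.1066    0.1589    1.2046]
Total output x = L · d:
  x_0 = 1.1328·54 + 0.1376·27 + 0.0909·22 + 0.1554·39 + 0.1018·33 + 0.1561·46 + 0.1460·36 = 88.7417
  x_1 = 0.0430·54 + 1.0417·27 + 0.0906·22 + 0.0728·39 + 0.0373·33 + 0.0517·46 + 0.1083·36 = 42.7870
  x_2 = 0.0978·54 + 0.1400·27 + 1.0892·22 + 0.1090·39 + 0.1535·33 + 0.1074·46 + 0.1389·36 = 52.2780
  x_3 = 0.0964·54 + 0.1442·27 + 0.1569·22 + 1.1405·39 + 0.1091·33 + 0.1595·46 + 0.1928·36 = 74.9027
  x_4 = 0.0680·54 + 0.0939·27 + 0.1627·22 + 0.1262·39 + 1.0807·33 + 0.1263·46 + 0.1468·36 = 61.4679
  x_5 = 0.0408·54 + 0.0950·27 + 0.0841·22 + 0.1123·39 + 0.1531·33 + 1.1433·46 + 0.1220·36 = 73.0317
  x_6 = 0.1242·54 + 0.1640·27 + 0.1852·22 + 0.1898·39 + 0.1066·33 + 0.1589·46 + 1.2046·36 = 76.8021
Output multipliers (column sums of L):
  Manufacturing: 1.6029
  Construction: 1.8164
  Healthcare: 1.8596
  Electronics: 1.9060
  Mining: 1.7421
  Chemicals: 1.9031
  Energy: 2.0593

Energy (2.0593)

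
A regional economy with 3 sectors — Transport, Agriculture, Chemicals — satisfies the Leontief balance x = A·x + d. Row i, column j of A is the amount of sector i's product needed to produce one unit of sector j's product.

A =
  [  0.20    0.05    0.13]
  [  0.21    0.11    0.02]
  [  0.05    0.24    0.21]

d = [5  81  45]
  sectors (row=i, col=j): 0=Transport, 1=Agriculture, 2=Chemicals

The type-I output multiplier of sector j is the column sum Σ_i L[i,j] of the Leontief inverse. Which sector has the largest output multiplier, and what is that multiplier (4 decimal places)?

Transport (1.7847)

Form M = I − A:
  [  0.80   -0.05   -0.13]
  [ -0.21    0.89   -0.02]
  [ -0.05   -0.24    0.79]
Leontief inverse L = M⁻¹:
  [  1.2981    0.1314    0.2169]
  [  0.3102    1.1627    0.0805]
  [  0.1764    0.3616    1.3040]
Total output x = L · d:
  x_0 = 1.2981·5 + 0.1314·81 + 0.2169·45 = 26.8975
  x_1 = 0.3102·5 + 1.1627·81 + 0.0805·45 = 99.3544
  x_2 = 0.1764·5 + 0.3616·81 + 1.3040·45 = 88.8480
Output multipliers (column sums of L):
  Transport: 1.7847
  Agriculture: 1.6557
  Chemicals: 1.6014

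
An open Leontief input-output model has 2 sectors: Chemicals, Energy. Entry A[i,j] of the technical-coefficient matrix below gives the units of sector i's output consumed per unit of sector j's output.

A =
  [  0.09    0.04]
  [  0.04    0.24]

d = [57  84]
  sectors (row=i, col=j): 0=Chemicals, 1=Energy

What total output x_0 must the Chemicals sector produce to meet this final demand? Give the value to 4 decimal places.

Form M = I − A:
  [  0.91   -0.04]
  [ -0.04    0.76]
Leontief inverse L = M⁻¹:
  [  1.1014    0.0580]
  [  0.0580    1.3188]
Total output x = L · d:
  x_0 = 1.1014·57 + 0.0580·84 = 67.6522
  x_1 = 0.0580·57 + 1.3188·84 = 114.0870

67.6522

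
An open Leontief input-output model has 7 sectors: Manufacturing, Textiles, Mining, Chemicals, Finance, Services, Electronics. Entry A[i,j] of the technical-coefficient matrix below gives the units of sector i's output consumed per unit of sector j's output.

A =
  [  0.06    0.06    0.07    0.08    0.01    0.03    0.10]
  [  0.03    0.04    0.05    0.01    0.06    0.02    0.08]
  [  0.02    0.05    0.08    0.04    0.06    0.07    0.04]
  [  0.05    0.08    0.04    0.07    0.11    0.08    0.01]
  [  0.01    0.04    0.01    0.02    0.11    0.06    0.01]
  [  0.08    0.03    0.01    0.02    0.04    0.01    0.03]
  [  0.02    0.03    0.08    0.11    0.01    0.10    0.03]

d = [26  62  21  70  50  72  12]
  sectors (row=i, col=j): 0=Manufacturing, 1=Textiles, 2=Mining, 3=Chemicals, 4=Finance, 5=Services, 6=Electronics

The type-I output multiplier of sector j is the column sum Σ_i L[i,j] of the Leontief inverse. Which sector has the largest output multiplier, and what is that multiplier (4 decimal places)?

Finance (1.6147)

Form M = I − A:
  [  0.94   -0.06   -0.07   -0.08   -0.01   -0.03   -0.10]
  [ -0.03    0.96   -0.05   -0.01   -0.06   -0.02   -0.08]
  [ -0.02   -0.05    0.92   -0.04   -0.06   -0.07   -0.04]
  [ -0.05   -0.08   -0.04    0.93   -0.11   -0.08   -0.01]
  [ -0.01   -0.04   -0.01   -0.02    0.89   -0.06   -0.01]
  [ -0.08   -0.03   -0.01   -0.02   -0.04    0.99   -0.03]
  [ -0.02   -0.03   -0.08   -0.11   -0.01   -0.10    0.97]
Leontief inverse L = M⁻¹:
  [  1.0840    0.0908    0.1047    0.1162    0.0442    0.0670    0.1273]
  [  0.0439    1.0588    0.0722    0.0326    0.0839    0.0454    0.0974]
  [  0.0398    0.0740    1.1041    0.0629    0.0927    0.0976    0.0604]
  [  0.0750    0.1104    0.0653    1.0956    0.1535    0.1106    0.0358]
  [  0.0231    0.0557    0.0213    0.0322    1.1367    0.0771    0.0223]
  [  0.0932    0.0464    0.0272    0.0386    0.0575    1.0272    0.0473]
  [  0.0453    0.0586    0.1059    0.1372    0.0462    0.1301    1.0507]
Total output x = L · d:
  x_0 = 1.0840·26 + 0.0908·62 + 0.1047·21 + 0.1162·70 + 0.0442·50 + 0.0670·72 + 0.1273·12 = 52.7064
  x_1 = 0.0439·26 + 1.0588·62 + 0.0722·21 + 0.0326·70 + 0.0839·50 + 0.0454·72 + 0.0974·12 = 79.2168
  x_2 = 0.0398·26 + 0.0740·62 + 1.1041·21 + 0.0629·70 + 0.0927·50 + 0.0976·72 + 0.0604·12 = 45.5994
  x_3 = 0.0750·26 + 0.1104·62 + 0.0653·21 + 1.0956·70 + 0.1535·50 + 0.1106·72 + 0.0358·12 = 102.9236
  x_4 = 0.0231·26 + 0.0557·62 + 0.0213·21 + 0.0322·70 + 1.1367·50 + 0.0771·72 + 0.0223·12 = 69.4131
  x_5 = 0.0932·26 + 0.0464·62 + 0.0272·21 + 0.0386·70 + 0.0575·50 + 1.0272·72 + 0.0473·12 = 85.9713
  x_6 = 0.0453·26 + 0.0586·62 + 0.1059·21 + 0.1372·70 + 0.0462·50 + 0.1301·72 + 1.0507·12 = 40.9190
Output multipliers (column sums of L):
  Manufacturing: 1.4042
  Textiles: 1.4948
  Mining: 1.5007
  Chemicals: 1.5153
  Finance: 1.6147
  Services: 1.5548
  Electronics: 1.4412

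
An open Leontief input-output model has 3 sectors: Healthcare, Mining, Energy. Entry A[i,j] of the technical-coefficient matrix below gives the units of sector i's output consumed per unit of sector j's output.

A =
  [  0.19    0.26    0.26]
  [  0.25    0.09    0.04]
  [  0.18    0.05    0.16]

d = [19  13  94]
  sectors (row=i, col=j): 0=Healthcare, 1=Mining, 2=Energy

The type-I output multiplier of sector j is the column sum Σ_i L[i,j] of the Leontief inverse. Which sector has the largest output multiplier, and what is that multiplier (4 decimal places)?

Form M = I − A:
  [  0.81   -0.26   -0.26]
  [ -0.25    0.91   -0.04]
  [ -0.18   -0.05    0.84]
Leontief inverse L = M⁻¹:
  [  1.4797    0.4491    0.4794]
  [  0.4216    1.2297    0.1890]
  [  0.3422    0.1694    1.3045]
Total output x = L · d:
  x_0 = 1.4797·19 + 0.4491·13 + 0.4794·94 = 79.0161
  x_1 = 0.4216·19 + 1.2297·13 + 0.1890·94 = 41.7659
  x_2 = 0.3422·19 + 0.1694·13 + 1.3045·94 = 131.3229
Output multipliers (column sums of L):
  Healthcare: 2.2434
  Mining: 1.8483
  Energy: 1.9729

Healthcare (2.2434)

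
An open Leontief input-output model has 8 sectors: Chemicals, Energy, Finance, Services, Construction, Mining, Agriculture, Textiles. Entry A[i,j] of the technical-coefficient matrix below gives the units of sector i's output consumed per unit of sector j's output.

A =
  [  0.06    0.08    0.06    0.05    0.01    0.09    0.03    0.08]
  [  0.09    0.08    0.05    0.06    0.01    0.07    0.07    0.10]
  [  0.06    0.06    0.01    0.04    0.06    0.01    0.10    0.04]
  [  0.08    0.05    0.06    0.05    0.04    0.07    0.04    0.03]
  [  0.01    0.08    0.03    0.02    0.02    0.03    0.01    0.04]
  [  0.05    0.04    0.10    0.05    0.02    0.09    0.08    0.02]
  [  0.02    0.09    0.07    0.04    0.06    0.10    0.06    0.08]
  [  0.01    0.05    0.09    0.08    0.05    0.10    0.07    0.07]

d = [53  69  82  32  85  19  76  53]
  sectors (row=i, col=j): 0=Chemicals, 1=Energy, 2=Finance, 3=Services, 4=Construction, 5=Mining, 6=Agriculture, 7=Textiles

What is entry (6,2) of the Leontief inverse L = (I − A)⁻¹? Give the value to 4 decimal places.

L[6,2] = 0.1279

Form M = I − A:
  [  0.94   -0.08   -0.06   -0.05   -0.01   -0.09   -0.03   -0.08]
  [ -0.09    0.92   -0.05   -0.06   -0.01   -0.07   -0.07   -0.10]
  [ -0.06   -0.06    0.99   -0.04   -0.06   -0.01   -0.10   -0.04]
  [ -0.08   -0.05   -0.06    0.95   -0.04   -0.07   -0.04   -0.03]
  [ -0.01   -0.08   -0.03   -0.02    0.98   -0.03   -0.01   -0.04]
  [ -0.05   -0.04   -0.10   -0.05   -0.02    0.91   -0.08   -0.02]
  [ -0.02   -0.09   -0.07   -0.04   -0.06   -0.10    0.94   -0.08]
  [ -0.01   -0.05   -0.09   -0.08   -0.05   -0.10   -0.07    0.93]
Leontief inverse L = M⁻¹:
  [  1.1037    0.1338    0.1137    0.0946    0.0383    0.1527    0.0844    0.1295]
  [  0.1389    1.1441    0.1127    0.1118    0.0437    0.1450    0.1311    0.1597]
  [  0.0919    0.1087    1.0518    0.0739    0.0835    0.0619    0.1385    0.0840]
  [  0.1187    0.0996    0.1053    1.0872    0.0645    0.1237    0.0853    0.0733]
  [  0.0335    0.1090    0.0565    0.0433    1.0341    0.0614    0.0383    0.0675]
  [  0.0910    0.0931    0.1483    0.0894    0.0495    1.1469    0.1324    0.0653]
  [  0.0652    0.1509    0.1279    0.0875    0.0924    0.1670    1.1197    0.1340]
  [  0.0549    0.1093    0.1467    0.1262    0.0843    0.1653    0.1293    1.1204]
Total output x = L · d:
  x_0 = 1.1037·53 + 0.1338·69 + 0.1137·82 + 0.0946·32 + 0.0383·85 + 0.1527·19 + 0.0844·76 + 0.1295·53 = 99.5095
  x_1 = 0.1389·53 + 1.1441·69 + 0.1127·82 + 0.1118·32 + 0.0437·85 + 0.1450·19 + 0.1311·76 + 0.1597·53 = 124.0203
  x_2 = 0.0919·53 + 0.1087·69 + 1.0518·82 + 0.0739·32 + 0.0835·85 + 0.0619·19 + 0.1385·76 + 0.0840·53 = 124.2352
  x_3 = 0.1187·53 + 0.0996·69 + 0.1053·82 + 1.0872·32 + 0.0645·85 + 0.1237·19 + 0.0853·76 + 0.0733·53 = 74.7917
  x_4 = 0.0335·53 + 0.1090·69 + 0.0565·82 + 0.0433·32 + 1.0341·85 + 0.0614·19 + 0.0383·76 + 0.0675·53 = 110.8758
  x_5 = 0.0910·53 + 0.0931·69 + 0.1483·82 + 0.0894·32 + 0.0495·85 + 1.1469·19 + 0.1324·76 + 0.0653·53 = 65.7887
  x_6 = 0.0652·53 + 0.1509·69 + 0.1279·82 + 0.0875·32 + 0.0924·85 + 0.1670·19 + 1.1197·76 + 0.1340·53 = 130.3767
  x_7 = 0.0549·53 + 0.1093·69 + 0.1467·82 + 0.1262·32 + 0.0843·85 + 0.1653·19 + 0.1293·76 + 1.1204·53 = 106.0319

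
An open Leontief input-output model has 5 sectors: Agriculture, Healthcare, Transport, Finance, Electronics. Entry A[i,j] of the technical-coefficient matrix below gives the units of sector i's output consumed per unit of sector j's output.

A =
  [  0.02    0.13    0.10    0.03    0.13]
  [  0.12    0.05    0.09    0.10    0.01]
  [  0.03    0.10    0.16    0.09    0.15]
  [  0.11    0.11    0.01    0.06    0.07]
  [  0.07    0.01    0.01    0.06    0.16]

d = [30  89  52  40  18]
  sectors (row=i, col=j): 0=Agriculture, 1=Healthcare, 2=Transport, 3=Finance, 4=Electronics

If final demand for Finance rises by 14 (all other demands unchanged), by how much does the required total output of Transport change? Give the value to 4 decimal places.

Form M = I − A:
  [  0.98   -0.13   -0.10   -0.03   -0.13]
  [ -0.12    0.95   -0.09   -0.10   -0.01]
  [ -0.03   -0.10    0.84   -0.09   -0.15]
  [ -0.11   -0.11   -0.01    0.94   -0.07]
  [ -0.07   -0.01   -0.01   -0.06    0.84]
Leontief inverse L = M⁻¹:
  [  1.0695    0.1734    0.1492    0.0797    0.2009]
  [  0.1610    1.1065    0.1403    0.1411    0.0749]
  [  0.0921    0.1617    1.2235    0.1531    0.2474]
  [  0.1526    0.1545    0.0493    1.0979    0.1258]
  [  0.1030    0.0406    0.0322    0.0886    1.2200]
Total output x = L · d:
  x_0 = 1.0695·30 + 0.1734·89 + 0.1492·52 + 0.0797·40 + 0.2009·18 = 62.0820
  x_1 = 0.1610·30 + 1.1065·89 + 0.1403·52 + 0.1411·40 + 0.0749·18 = 117.5983
  x_2 = 0.0921·30 + 0.1617·89 + 1.2235·52 + 0.1531·40 + 0.2474·18 = 91.3585
  x_3 = 0.1526·30 + 0.1545·89 + 0.0493·52 + 1.0979·40 + 0.1258·18 = 67.0745
  x_4 = 0.1030·30 + 0.0406·89 + 0.0322·52 + 0.0886·40 + 1.2200·18 = 33.8807
Δx_2 = L[2,3] · Δd_3 = 0.1531 · 14 = 2.1432

2.1432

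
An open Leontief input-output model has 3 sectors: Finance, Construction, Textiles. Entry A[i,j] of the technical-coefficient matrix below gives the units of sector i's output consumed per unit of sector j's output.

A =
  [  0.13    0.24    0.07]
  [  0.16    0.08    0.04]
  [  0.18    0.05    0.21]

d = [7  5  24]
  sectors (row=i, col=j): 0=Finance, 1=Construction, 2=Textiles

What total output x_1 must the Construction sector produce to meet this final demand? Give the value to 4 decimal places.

Form M = I − A:
  [  0.87   -0.24   -0.07]
  [ -0.16    0.92   -0.04]
  [ -0.18   -0.05    0.79]
Leontief inverse L = M⁻¹:
  [  1.2361    0.3293    0.1262]
  [  0.2278    1.1507    0.0785]
  [  0.2961    0.1479    1.2995]
Total output x = L · d:
  x_0 = 1.2361·7 + 0.3293·5 + 0.1262·24 = 13.3282
  x_1 = 0.2278·7 + 1.1507·5 + 0.0785·24 = 9.2310
  x_2 = 0.2961·7 + 0.1479·5 + 1.2995·24 = 34.0008

9.2310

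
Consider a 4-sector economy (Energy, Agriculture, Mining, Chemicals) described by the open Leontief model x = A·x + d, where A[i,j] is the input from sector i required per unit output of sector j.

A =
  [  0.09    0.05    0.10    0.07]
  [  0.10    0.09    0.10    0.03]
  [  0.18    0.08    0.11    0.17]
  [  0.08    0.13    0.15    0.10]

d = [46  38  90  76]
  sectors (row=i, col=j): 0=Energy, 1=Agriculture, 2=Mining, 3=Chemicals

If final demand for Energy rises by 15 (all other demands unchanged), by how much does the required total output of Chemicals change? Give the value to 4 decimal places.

Form M = I − A:
  [  0.91   -0.05   -0.10   -0.07]
  [ -0.10    0.91   -0.10   -0.03]
  [ -0.18   -0.08    0.89   -0.17]
  [ -0.08   -0.13   -0.15    0.90]
Leontief inverse L = M⁻¹:
  [  1.1520    0.0950    0.1609    0.1232]
  [  0.1631    1.1334    0.1592    0.0805]
  [  0.2806    0.1590    1.2163    0.2569]
  [  0.1727    0.1987    0.2400    1.1765]
Total output x = L · d:
  x_0 = 1.1520·46 + 0.0950·38 + 0.1609·90 + 0.1232·76 = 80.4410
  x_1 = 0.1631·46 + 1.1334·38 + 0.1592·90 + 0.0805·76 = 71.0260
  x_2 = 0.2806·46 + 0.1590·38 + 1.2163·90 + 0.2569·76 = 147.9419
  x_3 = 0.1727·46 + 0.1987·38 + 0.2400·90 + 1.1765·76 = 126.5110
Δx_3 = L[3,0] · Δd_0 = 0.1727 · 15 = 2.5910

2.5910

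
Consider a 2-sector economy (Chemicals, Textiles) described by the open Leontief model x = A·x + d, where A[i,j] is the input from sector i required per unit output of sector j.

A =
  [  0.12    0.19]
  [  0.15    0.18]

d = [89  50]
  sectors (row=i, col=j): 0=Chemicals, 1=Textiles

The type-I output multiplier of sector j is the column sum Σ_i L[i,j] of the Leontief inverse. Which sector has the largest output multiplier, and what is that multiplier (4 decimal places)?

Form M = I − A:
  [  0.88   -0.19]
  [ -0.15    0.82]
Leontief inverse L = M⁻¹:
  [  1.1831    0.2741]
  [  0.2164    1.2697]
Total output x = L · d:
  x_0 = 1.1831·89 + 0.2741·50 = 119.0016
  x_1 = 0.2164·89 + 1.2697·50 = 82.7442
Output multipliers (column sums of L):
  Chemicals: 1.3995
  Textiles: 1.5438

Textiles (1.5438)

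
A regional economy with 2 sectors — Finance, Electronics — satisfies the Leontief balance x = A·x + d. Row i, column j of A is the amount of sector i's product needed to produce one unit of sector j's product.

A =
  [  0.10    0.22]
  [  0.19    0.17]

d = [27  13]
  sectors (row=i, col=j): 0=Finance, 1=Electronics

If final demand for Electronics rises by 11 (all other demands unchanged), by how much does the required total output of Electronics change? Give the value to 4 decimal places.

14.0386

Form M = I − A:
  [  0.90   -0.22]
  [ -0.19    0.83]
Leontief inverse L = M⁻¹:
  [  1.1770    0.3120]
  [  0.2694    1.2762]
Total output x = L · d:
  x_0 = 1.1770·27 + 0.3120·13 = 35.8338
  x_1 = 0.2694·27 + 1.2762·13 = 23.8656
Δx_1 = L[1,1] · Δd_1 = 1.2762 · 11 = 14.0386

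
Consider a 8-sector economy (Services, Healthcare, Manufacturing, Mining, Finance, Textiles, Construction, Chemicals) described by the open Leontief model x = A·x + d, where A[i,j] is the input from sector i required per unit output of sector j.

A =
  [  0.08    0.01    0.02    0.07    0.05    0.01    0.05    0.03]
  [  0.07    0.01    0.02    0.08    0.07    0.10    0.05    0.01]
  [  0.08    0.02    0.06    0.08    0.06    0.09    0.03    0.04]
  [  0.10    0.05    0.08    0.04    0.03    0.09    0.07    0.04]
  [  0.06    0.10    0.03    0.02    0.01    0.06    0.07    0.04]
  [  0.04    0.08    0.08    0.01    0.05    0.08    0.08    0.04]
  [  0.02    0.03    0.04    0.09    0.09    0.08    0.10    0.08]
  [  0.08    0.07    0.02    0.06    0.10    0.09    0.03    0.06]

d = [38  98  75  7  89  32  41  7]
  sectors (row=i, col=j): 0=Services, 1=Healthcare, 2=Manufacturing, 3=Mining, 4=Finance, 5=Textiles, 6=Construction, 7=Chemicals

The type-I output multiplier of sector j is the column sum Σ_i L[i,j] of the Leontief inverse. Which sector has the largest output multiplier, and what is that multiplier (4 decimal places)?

Form M = I − A:
  [  0.92   -0.01   -0.02   -0.07   -0.05   -0.01   -0.05   -0.03]
  [ -0.07    0.99   -0.02   -0.08   -0.07   -0.10   -0.05   -0.01]
  [ -0.08   -0.02    0.94   -0.08   -0.06   -0.09   -0.03   -0.04]
  [ -0.10   -0.05   -0.08    0.96   -0.03   -0.09   -0.07   -0.04]
  [ -0.06   -0.10   -0.03   -0.02    0.99   -0.06   -0.07   -0.04]
  [ -0.04   -0.08   -0.08   -0.01   -0.05    0.92   -0.08   -0.04]
  [ -0.02   -0.03   -0.04   -0.09   -0.09   -0.08    0.90   -0.08]
  [ -0.08   -0.07   -0.02   -0.06   -0.10   -0.09   -0.03    0.94]
Leontief inverse L = M⁻¹:
  [  1.1187    0.0359    0.0448    0.1020    0.0807    0.0486    0.0860    0.0552]
  [  0.1166    1.0473    0.0561    0.1161    0.1077    0.1516    0.0988    0.0416]
  [  0.1349    0.0600    1.0994    0.1224    0.1038    0.1486    0.0808    0.0745]
  [  0.1573    0.0891    0.1207    1.0905    0.0817    0.1537    0.1252    0.0782]
  [  0.1037    0.1291    0.0597    0.0614    1.0530    0.1123    0.1139    0.0691]
  [  0.0910    0.1179    0.1170    0.0573    0.0991    1.1431    0.1318    0.0757]
  [  0.0813    0.0810    0.0854    0.1413    0.1455    0.1547    1.1632    0.1249]
  [  0.1391    0.1156    0.0594    0.1061    0.1485    0.1547    0.0862    1.0968]
Total output x = L · d:
  x_0 = 1.1187·38 + 0.0359·98 + 0.0448·75 + 0.1020·7 + 0.0807·89 + 0.0486·32 + 0.0860·41 + 0.0552·7 = 62.7534
  x_1 = 0.1166·38 + 1.0473·98 + 0.0561·75 + 0.1161·7 + 0.1077·89 + 0.1516·32 + 0.0988·41 + 0.0416·7 = 130.8709
  x_2 = 0.1349·38 + 0.0600·98 + 1.0994·75 + 0.1224·7 + 0.1038·89 + 0.1486·32 + 0.0808·41 + 0.0745·7 = 112.1358
  x_3 = 0.1573·38 + 0.0891·98 + 0.1207·75 + 1.0905·7 + 0.0817·89 + 0.1537·32 + 0.1252·41 + 0.0782·7 = 49.2656
  x_4 = 0.1037·38 + 0.1291·98 + 0.0597·75 + 0.0614·7 + 1.0530·89 + 0.1123·32 + 0.1139·41 + 0.0691·7 = 123.9620
  x_5 = 0.0910·38 + 0.1179·98 + 0.1170·75 + 0.0573·7 + 0.0991·89 + 1.1431·32 + 0.1318·41 + 0.0757·7 = 75.5214
  x_6 = 0.0813·38 + 0.0810·98 + 0.0854·75 + 0.1413·7 + 0.1455·89 + 0.1547·32 + 1.1632·41 + 0.1249·7 = 84.8823
  x_7 = 0.1391·38 + 0.1156·98 + 0.0594·75 + 0.1061·7 + 0.1485·89 + 0.1547·32 + 0.0862·41 + 1.0968·7 = 51.1909
Output multipliers (column sums of L):
  Services: 1.9427
  Healthcare: 1.6760
  Manufacturing: 1.6424
  Mining: 1.7971
  Finance: 1.8198
  Textiles: 2.0675
  Construction: 1.8859
  Chemicals: 1.6159

Textiles (2.0675)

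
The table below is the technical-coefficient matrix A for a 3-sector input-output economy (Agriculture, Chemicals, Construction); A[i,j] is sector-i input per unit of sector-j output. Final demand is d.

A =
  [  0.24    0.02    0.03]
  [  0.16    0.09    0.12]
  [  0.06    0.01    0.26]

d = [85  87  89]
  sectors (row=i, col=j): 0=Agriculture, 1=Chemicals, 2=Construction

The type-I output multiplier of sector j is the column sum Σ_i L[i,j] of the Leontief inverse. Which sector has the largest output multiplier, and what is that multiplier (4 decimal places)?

Form M = I − A:
  [  0.76   -0.02   -0.03]
  [ -0.16    0.91   -0.12]
  [ -0.06   -0.01    0.74]
Leontief inverse L = M⁻¹:
  [  1.3267    0.0298    0.0586]
  [  0.2479    1.1064    0.1895]
  [  0.1109    0.0174    1.3587]
Total output x = L · d:
  x_0 = 1.3267·85 + 0.0298·87 + 0.0586·89 = 120.5785
  x_1 = 0.2479·85 + 1.1064·87 + 0.1895·89 = 134.1932
  x_2 = 0.1109·85 + 0.0174·87 + 1.3587·89 = 131.8603
Output multipliers (column sums of L):
  Agriculture: 1.6855
  Chemicals: 1.1536
  Construction: 1.6068

Agriculture (1.6855)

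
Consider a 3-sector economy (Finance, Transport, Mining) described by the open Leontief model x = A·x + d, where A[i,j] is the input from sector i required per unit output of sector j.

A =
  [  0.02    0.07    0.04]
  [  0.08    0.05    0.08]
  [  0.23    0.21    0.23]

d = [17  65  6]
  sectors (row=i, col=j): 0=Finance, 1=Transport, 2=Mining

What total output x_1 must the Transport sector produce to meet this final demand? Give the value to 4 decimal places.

73.3893

Form M = I − A:
  [  0.98   -0.07   -0.04]
  [ -0.08    0.95   -0.08]
  [ -0.23   -0.21    0.77]
Leontief inverse L = M⁻¹:
  [  1.0428    0.0909    0.0636]
  [  0.1167    1.0875    0.1191]
  [  0.3433    0.3238    1.3502]
Total output x = L · d:
  x_0 = 1.0428·17 + 0.0909·65 + 0.0636·6 = 24.0168
  x_1 = 0.1167·17 + 1.0875·65 + 0.1191·6 = 73.3893
  x_2 = 0.3433·17 + 0.3238·65 + 1.3502·6 = 34.9813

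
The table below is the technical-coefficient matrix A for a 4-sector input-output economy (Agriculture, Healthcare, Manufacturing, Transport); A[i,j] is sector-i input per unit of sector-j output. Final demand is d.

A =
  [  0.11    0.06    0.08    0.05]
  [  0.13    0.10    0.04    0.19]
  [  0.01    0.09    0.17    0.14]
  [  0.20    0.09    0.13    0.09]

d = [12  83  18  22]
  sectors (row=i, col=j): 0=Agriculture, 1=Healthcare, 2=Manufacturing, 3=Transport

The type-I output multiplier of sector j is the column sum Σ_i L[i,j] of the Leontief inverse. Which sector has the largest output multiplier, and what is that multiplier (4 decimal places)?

Transport (1.7936)

Form M = I − A:
  [  0.89   -0.06   -0.08   -0.05]
  [ -0.13    0.90   -0.04   -0.19]
  [ -0.01   -0.09    0.83   -0.14]
  [ -0.20   -0.09   -0.13    0.91]
Leontief inverse L = M⁻¹:
  [  1.1637    0.1015    0.1336    0.1057]
  [  0.2336    1.1664    0.1218    0.2751]
  [  0.0885    0.1546    1.2569    0.2305]
  [  0.2915    0.1598    0.2210    1.1823]
Total output x = L · d:
  x_0 = 1.1637·12 + 0.1015·83 + 0.1336·18 + 0.1057·22 = 27.1192
  x_1 = 0.2336·12 + 1.1664·83 + 0.1218·18 + 0.2751·22 = 107.8565
  x_2 = 0.0885·12 + 0.1546·83 + 1.2569·18 + 0.2305·22 = 41.5935
  x_3 = 0.2915·12 + 0.1598·83 + 0.2210·18 + 1.1823·22 = 46.7451
Output multipliers (column sums of L):
  Agriculture: 1.7772
  Healthcare: 1.5823
  Manufacturing: 1.7333
  Transport: 1.7936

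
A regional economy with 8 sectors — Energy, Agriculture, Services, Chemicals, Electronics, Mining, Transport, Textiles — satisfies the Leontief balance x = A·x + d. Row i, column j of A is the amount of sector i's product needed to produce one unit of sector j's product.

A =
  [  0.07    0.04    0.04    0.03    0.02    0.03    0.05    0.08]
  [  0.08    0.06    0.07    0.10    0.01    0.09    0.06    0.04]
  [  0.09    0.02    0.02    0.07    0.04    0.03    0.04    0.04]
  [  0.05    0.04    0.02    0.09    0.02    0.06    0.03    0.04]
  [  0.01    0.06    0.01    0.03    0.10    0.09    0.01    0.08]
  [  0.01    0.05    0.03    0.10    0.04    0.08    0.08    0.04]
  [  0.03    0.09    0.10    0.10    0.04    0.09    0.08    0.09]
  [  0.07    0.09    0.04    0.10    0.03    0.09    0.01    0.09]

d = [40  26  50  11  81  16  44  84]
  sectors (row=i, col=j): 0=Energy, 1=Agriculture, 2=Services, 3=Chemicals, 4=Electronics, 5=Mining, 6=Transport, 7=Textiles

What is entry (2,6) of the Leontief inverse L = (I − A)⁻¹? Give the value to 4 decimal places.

L[2,6] = 0.0670

Form M = I − A:
  [  0.93   -0.04   -0.04   -0.03   -0.02   -0.03   -0.05   -0.08]
  [ -0.08    0.94   -0.07   -0.10   -0.01   -0.09   -0.06   -0.04]
  [ -0.09   -0.02    0.98   -0.07   -0.04   -0.03   -0.04   -0.04]
  [ -0.05   -0.04   -0.02    0.91   -0.02   -0.06   -0.03   -0.04]
  [ -0.01   -0.06   -0.01   -0.03    0.90   -0.09   -0.01   -0.08]
  [ -0.01   -0.05   -0.03   -0.10   -0.04    0.92   -0.08   -0.04]
  [ -0.03   -0.09   -0.10   -0.10   -0.04   -0.09    0.92   -0.09]
  [ -0.07   -0.09   -0.04   -0.10   -0.03   -0.09   -0.01    0.91]
Leontief inverse L = M⁻¹:
  [  1.1060    0.0779    0.0681    0.0820    0.0412    0.0750    0.0791    0.1220]
  [  0.1274    1.1082    0.1073    0.1736    0.0382    0.1503    0.1040    0.0925]
  [  0.1215    0.0540    1.0445    0.1162    0.0611    0.0712    0.0670    0.0792]
  [  0.0811    0.0738    0.0445    1.1405    0.0397    0.1028    0.0585    0.0763]
  [  0.0410    0.1014    0.0357    0.0862    1.1289    0.1444    0.0394    0.1229]
  [  0.0464    0.0946    0.0630    0.1663    0.0672    1.1371    0.1174    0.0858]
  [  0.0885    0.1523    0.1462    0.1934    0.0774    0.1686    1.1316    0.1555]
  [  0.1188    0.1405    0.0757    0.1753    0.0587    0.1541    0.0511    1.1435]
Total output x = L · d:
  x_0 = 1.1060·40 + 0.0779·26 + 0.0681·50 + 0.0820·11 + 0.0412·81 + 0.0750·16 + 0.0791·44 + 0.1220·84 = 68.8359
  x_1 = 0.1274·40 + 1.1082·26 + 0.1073·50 + 0.1736·11 + 0.0382·81 + 0.1503·16 + 0.1040·44 + 0.0925·84 = 59.0247
  x_2 = 0.1215·40 + 0.0540·26 + 1.0445·50 + 0.1162·11 + 0.0611·81 + 0.0712·16 + 0.0670·44 + 0.0792·84 = 75.4570
  x_3 = 0.0811·40 + 0.0738·26 + 0.0445·50 + 1.1405·11 + 0.0397·81 + 0.1028·16 + 0.0585·44 + 0.0763·84 = 33.7747
  x_4 = 0.0410·40 + 0.1014·26 + 0.0357·50 + 0.0862·11 + 1.1289·81 + 0.1444·16 + 0.0394·44 + 0.1229·84 = 112.8157
  x_5 = 0.0464·40 + 0.0946·26 + 0.0630·50 + 0.1663·11 + 0.0672·81 + 1.1371·16 + 0.1174·44 + 0.0858·84 = 45.3042
  x_6 = 0.0885·40 + 0.1523·26 + 0.1462·50 + 0.1934·11 + 0.0774·81 + 0.1686·16 + 1.1316·44 + 0.1555·84 = 88.7592
  x_7 = 0.1188·40 + 0.1405·26 + 0.0757·50 + 0.1753·11 + 0.0587·81 + 0.1541·16 + 0.0511·44 + 1.1435·84 = 119.6439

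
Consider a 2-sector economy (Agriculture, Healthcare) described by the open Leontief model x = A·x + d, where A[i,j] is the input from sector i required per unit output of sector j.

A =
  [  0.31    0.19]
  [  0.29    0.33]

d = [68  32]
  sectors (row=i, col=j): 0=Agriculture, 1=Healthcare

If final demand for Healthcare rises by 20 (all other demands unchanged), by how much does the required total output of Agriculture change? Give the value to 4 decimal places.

9.3320

Form M = I − A:
  [  0.69   -0.19]
  [ -0.29    0.67]
Leontief inverse L = M⁻¹:
  [  1.6454    0.4666]
  [  0.7122    1.6945]
Total output x = L · d:
  x_0 = 1.6454·68 + 0.4666·32 = 126.8173
  x_1 = 0.7122·68 + 1.6945·32 = 102.6523
Δx_0 = L[0,1] · Δd_1 = 0.4666 · 20 = 9.3320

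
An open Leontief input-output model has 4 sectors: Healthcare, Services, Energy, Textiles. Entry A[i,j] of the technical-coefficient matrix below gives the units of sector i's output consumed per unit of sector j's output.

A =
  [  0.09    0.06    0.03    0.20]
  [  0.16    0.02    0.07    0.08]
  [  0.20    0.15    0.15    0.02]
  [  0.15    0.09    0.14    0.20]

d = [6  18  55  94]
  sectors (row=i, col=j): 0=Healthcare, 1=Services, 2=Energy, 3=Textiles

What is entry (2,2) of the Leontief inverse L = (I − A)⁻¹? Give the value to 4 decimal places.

Form M = I − A:
  [  0.91   -0.06   -0.03   -0.20]
  [ -0.16    0.98   -0.07   -0.08]
  [ -0.20   -0.15    0.85   -0.02]
  [ -0.15   -0.09   -0.14    0.80]
Leontief inverse L = M⁻¹:
  [  1.1939    0.1176    0.1033    0.3128]
  [  0.2438    1.0702    0.1249    0.1711]
  [  0.3312    0.2208    1.2287    0.1356]
  [  0.3092    0.1811    0.2484    1.3516]
Total output x = L · d:
  x_0 = 1.1939·6 + 0.1176·18 + 0.1033·55 + 0.3128·94 = 44.3691
  x_1 = 0.2438·6 + 1.0702·18 + 0.1249·55 + 0.1711·94 = 43.6792
  x_2 = 0.3312·6 + 0.2208·18 + 1.2287·55 + 0.1356·94 = 86.2851
  x_3 = 0.3092·6 + 0.1811·18 + 0.2484·55 + 1.3516·94 = 145.8330

L[2,2] = 1.2287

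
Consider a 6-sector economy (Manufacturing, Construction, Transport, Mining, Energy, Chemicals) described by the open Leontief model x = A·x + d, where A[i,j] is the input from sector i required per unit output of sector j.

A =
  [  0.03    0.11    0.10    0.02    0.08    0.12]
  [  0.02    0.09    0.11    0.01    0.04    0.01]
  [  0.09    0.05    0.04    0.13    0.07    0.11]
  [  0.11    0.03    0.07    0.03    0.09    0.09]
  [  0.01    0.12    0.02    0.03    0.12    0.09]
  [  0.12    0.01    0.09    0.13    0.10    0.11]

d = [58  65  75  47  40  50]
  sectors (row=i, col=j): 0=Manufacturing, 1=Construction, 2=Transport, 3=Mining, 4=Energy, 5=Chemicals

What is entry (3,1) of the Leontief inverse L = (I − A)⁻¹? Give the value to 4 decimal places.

L[3,1] = 0.0837

Form M = I − A:
  [  0.97   -0.11   -0.10   -0.02   -0.08   -0.12]
  [ -0.02    0.91   -0.11   -0.01   -0.04   -0.01]
  [ -0.09   -0.05    0.96   -0.13   -0.07   -0.11]
  [ -0.11   -0.03   -0.07    0.97   -0.09   -0.09]
  [ -0.01   -0.12   -0.02   -0.03    0.88   -0.09]
  [ -0.12   -0.01   -0.09   -0.13   -0.10    0.89]
Leontief inverse L = M⁻¹:
  [  1.0825    0.1636    0.1579    0.0752    0.1477    0.1898]
  [  0.0479    1.1245    0.1429    0.0406    0.0765    0.0486]
  [  0.1504    0.1063    1.1038    0.1823    0.1467    0.1912]
  [  0.1571    0.0837    0.1230    1.0781    0.1566    0.1622]
  [  0.0470    0.1683    0.0669    0.0671    1.1766    0.1423]
  [  0.1899    0.0766    0.1600    0.1940    0.1907    1.2087]
Total output x = L · d:
  x_0 = 1.0825·58 + 0.1636·65 + 0.1579·75 + 0.0752·47 + 0.1477·40 + 0.1898·50 = 104.1848
  x_1 = 0.0479·58 + 1.1245·65 + 0.1429·75 + 0.0406·47 + 0.0765·40 + 0.0486·50 = 93.9887
  x_2 = 0.1504·58 + 0.1063·65 + 1.1038·75 + 0.1823·47 + 0.1467·40 + 0.1912·50 = 122.4103
  x_3 = 0.1571·58 + 0.0837·65 + 0.1230·75 + 1.0781·47 + 0.1566·40 + 0.1622·50 = 88.8213
  x_4 = 0.0470·58 + 0.1683·65 + 0.0669·75 + 0.0671·47 + 1.1766·40 + 0.1423·50 = 76.0219
  x_5 = 0.1899·58 + 0.0766·65 + 0.1600·75 + 0.1940·47 + 0.1907·40 + 1.2087·50 = 105.1775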